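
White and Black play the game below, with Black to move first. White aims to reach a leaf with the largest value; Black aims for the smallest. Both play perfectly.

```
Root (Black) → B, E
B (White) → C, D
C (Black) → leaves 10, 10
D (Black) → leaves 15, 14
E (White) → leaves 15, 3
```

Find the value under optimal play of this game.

C (Black): min(10, 10) = 10
D (Black): min(15, 14) = 14
B (White): max(10, 14) = 14
E (White): max(15, 3) = 15
Root (Black): min(14, 15) = 14

14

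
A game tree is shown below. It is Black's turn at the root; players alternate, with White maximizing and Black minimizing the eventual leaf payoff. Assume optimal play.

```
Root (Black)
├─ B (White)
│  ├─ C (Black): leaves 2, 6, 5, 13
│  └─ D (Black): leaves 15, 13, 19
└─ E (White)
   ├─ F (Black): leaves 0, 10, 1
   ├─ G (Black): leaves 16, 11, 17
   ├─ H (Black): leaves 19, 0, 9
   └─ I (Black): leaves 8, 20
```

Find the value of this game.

11

C (Black): min(2, 6, 5, 13) = 2
D (Black): min(15, 13, 19) = 13
B (White): max(2, 13) = 13
F (Black): min(0, 10, 1) = 0
G (Black): min(16, 11, 17) = 11
H (Black): min(19, 0, 9) = 0
I (Black): min(8, 20) = 8
E (White): max(0, 11, 0, 8) = 11
Root (Black): min(13, 11) = 11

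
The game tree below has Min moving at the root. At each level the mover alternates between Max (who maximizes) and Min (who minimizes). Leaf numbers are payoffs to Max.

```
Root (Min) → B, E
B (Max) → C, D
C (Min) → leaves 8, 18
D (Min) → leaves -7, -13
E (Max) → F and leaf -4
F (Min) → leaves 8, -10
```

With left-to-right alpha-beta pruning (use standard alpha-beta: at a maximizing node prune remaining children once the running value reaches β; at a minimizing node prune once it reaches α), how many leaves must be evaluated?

C [α=-∞,β=+∞]: v=8
D [α=8,β=+∞]: v=-7 after child 1 ≤ α → α-cutoff, skip 1
B [α=-∞,β=+∞]: v=8
F [α=-∞,β=8]: v=-10
E [α=-∞,β=8]: v=-4
Root [α=-∞,β=+∞]: v=-4
Leaves evaluated: 6 of 7.

6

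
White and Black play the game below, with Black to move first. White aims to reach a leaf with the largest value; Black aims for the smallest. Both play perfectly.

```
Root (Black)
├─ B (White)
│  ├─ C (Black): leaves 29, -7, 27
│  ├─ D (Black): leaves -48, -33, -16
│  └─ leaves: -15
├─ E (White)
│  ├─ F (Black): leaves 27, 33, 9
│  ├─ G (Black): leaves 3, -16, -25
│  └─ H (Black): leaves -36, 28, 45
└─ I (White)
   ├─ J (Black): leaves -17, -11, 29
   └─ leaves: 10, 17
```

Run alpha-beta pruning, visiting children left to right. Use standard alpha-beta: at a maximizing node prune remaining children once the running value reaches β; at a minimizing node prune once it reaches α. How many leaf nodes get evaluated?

C [α=-∞,β=+∞]: v=-7
D [α=-7,β=+∞]: v=-48 after child 1 ≤ α → α-cutoff, skip 2
B [α=-∞,β=+∞]: v=-7
F [α=-∞,β=-7]: v=9
E [α=-∞,β=-7]: v=9 after child 1 ≥ β → β-cutoff, skip 2
J [α=-∞,β=-7]: v=-17
I [α=-∞,β=-7]: v=10 after child 2 ≥ β → β-cutoff, skip 1
Root [α=-∞,β=+∞]: v=-7
Leaves evaluated: 12 of 21.

12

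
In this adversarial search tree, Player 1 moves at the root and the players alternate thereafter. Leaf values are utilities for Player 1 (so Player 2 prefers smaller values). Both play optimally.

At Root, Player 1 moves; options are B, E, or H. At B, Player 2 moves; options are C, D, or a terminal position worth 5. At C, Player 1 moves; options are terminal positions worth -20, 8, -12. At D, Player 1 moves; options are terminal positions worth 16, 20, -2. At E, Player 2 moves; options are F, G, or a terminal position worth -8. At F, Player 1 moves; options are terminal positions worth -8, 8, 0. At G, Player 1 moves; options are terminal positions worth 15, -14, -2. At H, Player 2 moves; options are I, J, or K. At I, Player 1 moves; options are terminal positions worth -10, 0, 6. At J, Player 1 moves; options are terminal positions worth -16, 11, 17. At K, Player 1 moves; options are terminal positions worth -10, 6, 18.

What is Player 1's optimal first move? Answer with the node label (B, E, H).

H

C (Player 1): max(-20, 8, -12) = 8
D (Player 1): max(16, 20, -2) = 20
B (Player 2): min(8, 20, 5) = 5
F (Player 1): max(-8, 8, 0) = 8
G (Player 1): max(15, -14, -2) = 15
E (Player 2): min(8, 15, -8) = -8
I (Player 1): max(-10, 0, 6) = 6
J (Player 1): max(-16, 11, 17) = 17
K (Player 1): max(-10, 6, 18) = 18
H (Player 2): min(6, 17, 18) = 6
Root (Player 1): max(5, -8, 6) = 6
Player 1 picks the child with the highest value: H (value 6).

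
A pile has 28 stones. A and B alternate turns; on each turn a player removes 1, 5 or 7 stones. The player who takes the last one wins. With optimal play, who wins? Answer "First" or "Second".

Second

i:   0  1  2  3  4  5  6  7  8  9 10 11 12 13 14 15 16 17 18 19 20 21 22 23 24 25 26 27 28
     L  W  L  W  L  W  L  W  L  W  L  W  L  W  L  W  L  W  L  W  L  W  L  W  L  W  L  W  L
Position 28 is L, so the second player wins.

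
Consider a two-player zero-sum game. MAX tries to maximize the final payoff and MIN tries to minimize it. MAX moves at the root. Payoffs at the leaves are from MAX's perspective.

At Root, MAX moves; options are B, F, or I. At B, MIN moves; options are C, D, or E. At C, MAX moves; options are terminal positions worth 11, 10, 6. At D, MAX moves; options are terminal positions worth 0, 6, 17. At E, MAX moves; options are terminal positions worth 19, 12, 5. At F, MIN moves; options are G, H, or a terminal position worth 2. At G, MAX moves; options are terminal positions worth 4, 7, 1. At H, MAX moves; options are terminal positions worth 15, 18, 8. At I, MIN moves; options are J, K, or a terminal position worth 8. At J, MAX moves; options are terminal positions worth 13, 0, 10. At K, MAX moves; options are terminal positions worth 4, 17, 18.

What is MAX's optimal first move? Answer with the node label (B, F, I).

C (MAX): max(11, 10, 6) = 11
D (MAX): max(0, 6, 17) = 17
E (MAX): max(19, 12, 5) = 19
B (MIN): min(11, 17, 19) = 11
G (MAX): max(4, 7, 1) = 7
H (MAX): max(15, 18, 8) = 18
F (MIN): min(7, 18, 2) = 2
J (MAX): max(13, 0, 10) = 13
K (MAX): max(4, 17, 18) = 18
I (MIN): min(13, 18, 8) = 8
Root (MAX): max(11, 2, 8) = 11
MAX picks the child with the highest value: B (value 11).

B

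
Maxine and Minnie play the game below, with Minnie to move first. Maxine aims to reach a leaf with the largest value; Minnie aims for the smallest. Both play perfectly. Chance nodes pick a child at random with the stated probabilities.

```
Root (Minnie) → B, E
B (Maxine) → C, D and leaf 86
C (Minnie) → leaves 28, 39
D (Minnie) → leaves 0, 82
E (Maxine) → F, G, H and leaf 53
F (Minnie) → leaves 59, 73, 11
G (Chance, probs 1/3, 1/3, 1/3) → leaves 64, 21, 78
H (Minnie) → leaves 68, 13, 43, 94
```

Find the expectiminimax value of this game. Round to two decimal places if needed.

54.33

C (Minnie): min(28, 39) = 28
D (Minnie): min(0, 82) = 0
B (Maxine): max(28, 0, 86) = 86
F (Minnie): min(59, 73, 11) = 11
G (Chance): 1/3·64 + 1/3·21 + 1/3·78 = 54.33
H (Minnie): min(68, 13, 43, 94) = 13
E (Maxine): max(11, 54.33, 13, 53) = 54.33
Root (Minnie): min(86, 54.33) = 54.33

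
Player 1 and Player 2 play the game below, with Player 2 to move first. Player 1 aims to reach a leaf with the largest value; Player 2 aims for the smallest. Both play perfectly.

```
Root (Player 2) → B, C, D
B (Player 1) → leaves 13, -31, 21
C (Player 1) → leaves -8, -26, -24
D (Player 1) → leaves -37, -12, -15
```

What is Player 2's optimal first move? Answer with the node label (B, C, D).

D

B (Player 1): max(13, -31, 21) = 21
C (Player 1): max(-8, -26, -24) = -8
D (Player 1): max(-37, -12, -15) = -12
Root (Player 2): min(21, -8, -12) = -12
Player 2 picks the child with the lowest value: D (value -12).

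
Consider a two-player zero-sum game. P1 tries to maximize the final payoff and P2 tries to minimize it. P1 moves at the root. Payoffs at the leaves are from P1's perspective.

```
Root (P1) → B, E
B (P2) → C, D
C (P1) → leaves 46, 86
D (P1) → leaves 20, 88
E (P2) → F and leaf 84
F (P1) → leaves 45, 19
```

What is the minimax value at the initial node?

86

C (P1): max(46, 86) = 86
D (P1): max(20, 88) = 88
B (P2): min(86, 88) = 86
F (P1): max(45, 19) = 45
E (P2): min(45, 84) = 45
Root (P1): max(86, 45) = 86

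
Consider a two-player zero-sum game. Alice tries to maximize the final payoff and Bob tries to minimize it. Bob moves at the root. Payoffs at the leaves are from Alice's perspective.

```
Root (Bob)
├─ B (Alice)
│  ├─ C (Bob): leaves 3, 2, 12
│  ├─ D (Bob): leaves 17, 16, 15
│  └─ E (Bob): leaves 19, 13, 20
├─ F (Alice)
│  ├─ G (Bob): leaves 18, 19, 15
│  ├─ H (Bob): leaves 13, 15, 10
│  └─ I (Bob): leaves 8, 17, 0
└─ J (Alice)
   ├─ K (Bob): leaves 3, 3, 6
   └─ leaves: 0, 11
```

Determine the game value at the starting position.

C (Bob): min(3, 2, 12) = 2
D (Bob): min(17, 16, 15) = 15
E (Bob): min(19, 13, 20) = 13
B (Alice): max(2, 15, 13) = 15
G (Bob): min(18, 19, 15) = 15
H (Bob): min(13, 15, 10) = 10
I (Bob): min(8, 17, 0) = 0
F (Alice): max(15, 10, 0) = 15
K (Bob): min(3, 3, 6) = 3
J (Alice): max(3, 0, 11) = 11
Root (Bob): min(15, 15, 11) = 11

11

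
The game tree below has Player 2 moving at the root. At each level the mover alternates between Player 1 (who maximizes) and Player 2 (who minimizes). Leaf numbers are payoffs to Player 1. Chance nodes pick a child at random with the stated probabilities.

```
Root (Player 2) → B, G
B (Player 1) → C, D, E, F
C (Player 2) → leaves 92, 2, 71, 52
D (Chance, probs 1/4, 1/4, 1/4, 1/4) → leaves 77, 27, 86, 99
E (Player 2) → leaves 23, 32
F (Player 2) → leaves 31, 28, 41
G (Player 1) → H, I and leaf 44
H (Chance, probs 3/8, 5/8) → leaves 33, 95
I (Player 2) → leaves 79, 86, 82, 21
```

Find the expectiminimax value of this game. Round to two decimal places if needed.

71.75

C (Player 2): min(92, 2, 71, 52) = 2
D (Chance): 1/4·77 + 1/4·27 + 1/4·86 + 1/4·99 = 72.25
E (Player 2): min(23, 32) = 23
F (Player 2): min(31, 28, 41) = 28
B (Player 1): max(2, 72.25, 23, 28) = 72.25
H (Chance): 3/8·33 + 5/8·95 = 71.75
I (Player 2): min(79, 86, 82, 21) = 21
G (Player 1): max(71.75, 21, 44) = 71.75
Root (Player 2): min(72.25, 71.75) = 71.75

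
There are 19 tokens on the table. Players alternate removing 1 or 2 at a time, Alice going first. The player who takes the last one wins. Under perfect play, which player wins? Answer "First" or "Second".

First

Positions where the player to move wins (W) vs loses (L):
i:   0  1  2  3  4  5  6  7  8  9 10 11 12 13 14 15 16 17 18 19
     L  W  W  L  W  W  L  W  W  L  W  W  L  W  W  L  W  W  L  W
Position 19 is W, so the first player wins.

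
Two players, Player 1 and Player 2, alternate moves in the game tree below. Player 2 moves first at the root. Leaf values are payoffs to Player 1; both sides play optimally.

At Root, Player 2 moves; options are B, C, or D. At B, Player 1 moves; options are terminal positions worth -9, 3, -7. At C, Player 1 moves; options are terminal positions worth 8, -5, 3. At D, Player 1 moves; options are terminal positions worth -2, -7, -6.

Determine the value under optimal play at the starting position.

B (Player 1): max(-9, 3, -7) = 3
C (Player 1): max(8, -5, 3) = 8
D (Player 1): max(-2, -7, -6) = -2
Root (Player 2): min(3, 8, -2) = -2

-2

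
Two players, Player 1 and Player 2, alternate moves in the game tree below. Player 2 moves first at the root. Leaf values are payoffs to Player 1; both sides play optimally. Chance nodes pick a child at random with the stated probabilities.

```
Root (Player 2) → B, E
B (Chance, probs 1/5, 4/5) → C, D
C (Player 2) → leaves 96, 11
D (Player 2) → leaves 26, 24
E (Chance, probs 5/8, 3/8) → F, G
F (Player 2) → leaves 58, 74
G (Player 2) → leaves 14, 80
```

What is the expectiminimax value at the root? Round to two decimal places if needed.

C (Player 2): min(96, 11) = 11
D (Player 2): min(26, 24) = 24
B (Chance): 1/5·11 + 4/5·24 = 21.4
F (Player 2): min(58, 74) = 58
G (Player 2): min(14, 80) = 14
E (Chance): 5/8·58 + 3/8·14 = 41.5
Root (Player 2): min(21.4, 41.5) = 21.4

21.4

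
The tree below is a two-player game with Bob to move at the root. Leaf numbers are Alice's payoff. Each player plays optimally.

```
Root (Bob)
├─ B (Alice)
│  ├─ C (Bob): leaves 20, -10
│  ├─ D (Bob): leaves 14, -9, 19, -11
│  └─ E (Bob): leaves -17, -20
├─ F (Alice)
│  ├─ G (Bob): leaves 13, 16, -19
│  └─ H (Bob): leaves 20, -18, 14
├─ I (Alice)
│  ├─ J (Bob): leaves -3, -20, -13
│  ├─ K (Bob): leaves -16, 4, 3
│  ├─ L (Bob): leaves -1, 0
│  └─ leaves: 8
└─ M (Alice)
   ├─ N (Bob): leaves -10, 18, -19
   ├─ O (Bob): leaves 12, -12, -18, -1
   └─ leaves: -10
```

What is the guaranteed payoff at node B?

-10

C: min(20, -10) = -10
D: min(14, -9, 19, -11) = -11
E: min(-17, -20) = -20
B: max(-10, -11, -20) = -10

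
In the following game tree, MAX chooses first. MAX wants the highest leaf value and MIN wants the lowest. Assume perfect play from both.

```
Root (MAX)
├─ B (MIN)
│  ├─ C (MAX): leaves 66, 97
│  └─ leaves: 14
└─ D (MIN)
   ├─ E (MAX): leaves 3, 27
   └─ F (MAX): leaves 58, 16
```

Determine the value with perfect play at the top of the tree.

27

C (MAX): max(66, 97) = 97
B (MIN): min(97, 14) = 14
E (MAX): max(3, 27) = 27
F (MAX): max(58, 16) = 58
D (MIN): min(27, 58) = 27
Root (MAX): max(14, 27) = 27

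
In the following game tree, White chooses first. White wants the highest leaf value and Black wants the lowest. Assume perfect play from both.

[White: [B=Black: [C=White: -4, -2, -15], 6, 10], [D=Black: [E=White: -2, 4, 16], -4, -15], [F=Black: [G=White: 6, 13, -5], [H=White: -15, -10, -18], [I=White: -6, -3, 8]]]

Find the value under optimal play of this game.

-2

C (White): max(-4, -2, -15) = -2
B (Black): min(-2, 6, 10) = -2
E (White): max(-2, 4, 16) = 16
D (Black): min(16, -4, -15) = -15
G (White): max(6, 13, -5) = 13
H (White): max(-15, -10, -18) = -10
I (White): max(-6, -3, 8) = 8
F (Black): min(13, -10, 8) = -10
Root (White): max(-2, -15, -10) = -2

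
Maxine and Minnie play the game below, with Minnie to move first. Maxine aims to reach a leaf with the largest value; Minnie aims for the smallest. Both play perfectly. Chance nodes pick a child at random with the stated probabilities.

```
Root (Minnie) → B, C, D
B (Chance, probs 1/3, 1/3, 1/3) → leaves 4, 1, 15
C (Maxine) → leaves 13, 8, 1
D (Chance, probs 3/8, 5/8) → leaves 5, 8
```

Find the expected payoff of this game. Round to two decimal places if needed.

B (Chance): 1/3·4 + 1/3·1 + 1/3·15 = 6.67
C (Maxine): max(13, 8, 1) = 13
D (Chance): 3/8·5 + 5/8·8 = 6.88
Root (Minnie): min(6.67, 13, 6.88) = 6.67

6.67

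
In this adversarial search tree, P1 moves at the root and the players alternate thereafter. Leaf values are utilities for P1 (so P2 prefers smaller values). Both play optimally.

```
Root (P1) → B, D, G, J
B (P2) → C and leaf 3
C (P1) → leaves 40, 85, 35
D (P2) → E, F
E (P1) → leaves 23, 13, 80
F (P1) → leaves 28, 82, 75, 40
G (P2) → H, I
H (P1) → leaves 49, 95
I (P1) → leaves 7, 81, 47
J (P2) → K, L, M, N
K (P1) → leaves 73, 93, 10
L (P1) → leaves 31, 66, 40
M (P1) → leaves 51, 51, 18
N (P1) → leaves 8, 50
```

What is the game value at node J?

50

K: max(73, 93, 10) = 93
L: max(31, 66, 40) = 66
M: max(51, 51, 18) = 51
N: max(8, 50) = 50
J: min(93, 66, 51, 50) = 50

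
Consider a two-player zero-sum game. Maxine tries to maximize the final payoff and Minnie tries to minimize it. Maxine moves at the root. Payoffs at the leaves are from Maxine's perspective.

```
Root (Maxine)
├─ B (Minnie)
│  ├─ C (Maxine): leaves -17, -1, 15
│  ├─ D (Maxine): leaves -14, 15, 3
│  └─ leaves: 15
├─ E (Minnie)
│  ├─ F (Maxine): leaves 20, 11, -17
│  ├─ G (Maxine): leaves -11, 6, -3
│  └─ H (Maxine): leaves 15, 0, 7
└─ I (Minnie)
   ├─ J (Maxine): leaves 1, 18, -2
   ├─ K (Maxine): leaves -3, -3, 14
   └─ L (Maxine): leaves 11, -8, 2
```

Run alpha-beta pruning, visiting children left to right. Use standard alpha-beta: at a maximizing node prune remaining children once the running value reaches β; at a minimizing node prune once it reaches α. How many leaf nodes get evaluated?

C [α=-∞,β=+∞]: v=15
D [α=-∞,β=15]: v=15 after child 2 ≥ β → β-cutoff, skip 1
B [α=-∞,β=+∞]: v=15
F [α=15,β=+∞]: v=20
G [α=15,β=20]: v=6
E [α=15,β=+∞]: v=6 after child 2 ≤ α → α-cutoff, skip 1
J [α=15,β=+∞]: v=18
K [α=15,β=18]: v=14
I [α=15,β=+∞]: v=14 after child 2 ≤ α → α-cutoff, skip 1
Root [α=-∞,β=+∞]: v=15
Leaves evaluated: 18 of 25.

18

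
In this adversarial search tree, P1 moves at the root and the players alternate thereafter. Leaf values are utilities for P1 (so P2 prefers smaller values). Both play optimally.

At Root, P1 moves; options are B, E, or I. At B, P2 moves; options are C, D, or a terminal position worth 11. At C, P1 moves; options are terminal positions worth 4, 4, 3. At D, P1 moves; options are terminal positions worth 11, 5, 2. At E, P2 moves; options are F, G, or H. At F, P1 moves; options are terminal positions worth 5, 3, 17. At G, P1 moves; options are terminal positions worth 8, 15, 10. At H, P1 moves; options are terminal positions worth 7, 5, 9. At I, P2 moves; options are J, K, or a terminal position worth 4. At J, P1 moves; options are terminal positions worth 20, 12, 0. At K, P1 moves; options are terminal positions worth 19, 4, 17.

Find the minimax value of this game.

C (P1): max(4, 4, 3) = 4
D (P1): max(11, 5, 2) = 11
B (P2): min(4, 11, 11) = 4
F (P1): max(5, 3, 17) = 17
G (P1): max(8, 15, 10) = 15
H (P1): max(7, 5, 9) = 9
E (P2): min(17, 15, 9) = 9
J (P1): max(20, 12, 0) = 20
K (P1): max(19, 4, 17) = 19
I (P2): min(20, 19, 4) = 4
Root (P1): max(4, 9, 4) = 9

9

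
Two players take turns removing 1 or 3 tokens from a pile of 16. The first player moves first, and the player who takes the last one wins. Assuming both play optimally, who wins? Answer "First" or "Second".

Second

Positions where the player to move wins (W) vs loses (L):
i:   0  1  2  3  4  5  6  7  8  9 10 11 12 13 14 15 16
     L  W  L  W  L  W  L  W  L  W  L  W  L  W  L  W  L
Position 16 is L, so the second player wins.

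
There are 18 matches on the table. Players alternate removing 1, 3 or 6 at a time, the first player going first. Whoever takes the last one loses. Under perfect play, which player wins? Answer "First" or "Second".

W/L table (W = player to move can force a win):
i:   0  1  2  3  4  5  6  7  8  9 10 11 12 13 14 15 16 17 18
     W  L  W  L  W  L  W  W  W  W  L  W  L  W  L  W  W  W  W
Position 18 is W, so the first player wins.

First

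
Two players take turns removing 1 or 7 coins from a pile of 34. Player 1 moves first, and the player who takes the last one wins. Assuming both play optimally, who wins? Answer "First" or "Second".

i:   0  1  2  3  4  5  6  7  8  9 10 11 12 13 14 15 16 17 18 19 20 21 22 23 24 25 26 27 28 29 30 31 32 33 34
     L  W  L  W  L  W  L  W  L  W  L  W  L  W  L  W  L  W  L  W  L  W  L  W  L  W  L  W  L  W  L  W  L  W  L
Position 34 is L, so the second player wins.

Second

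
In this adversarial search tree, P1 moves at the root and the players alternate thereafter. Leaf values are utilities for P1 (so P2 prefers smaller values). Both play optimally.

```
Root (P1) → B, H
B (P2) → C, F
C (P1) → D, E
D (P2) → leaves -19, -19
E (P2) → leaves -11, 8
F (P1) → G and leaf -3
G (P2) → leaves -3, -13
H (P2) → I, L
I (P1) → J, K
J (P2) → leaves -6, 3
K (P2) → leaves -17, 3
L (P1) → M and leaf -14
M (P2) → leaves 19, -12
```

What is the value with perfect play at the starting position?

D (P2): min(-19, -19) = -19
E (P2): min(-11, 8) = -11
C (P1): max(-19, -11) = -11
G (P2): min(-3, -13) = -13
F (P1): max(-13, -3) = -3
B (P2): min(-11, -3) = -11
J (P2): min(-6, 3) = -6
K (P2): min(-17, 3) = -17
I (P1): max(-6, -17) = -6
M (P2): min(19, -12) = -12
L (P1): max(-12, -14) = -12
H (P2): min(-6, -12) = -12
Root (P1): max(-11, -12) = -11

-11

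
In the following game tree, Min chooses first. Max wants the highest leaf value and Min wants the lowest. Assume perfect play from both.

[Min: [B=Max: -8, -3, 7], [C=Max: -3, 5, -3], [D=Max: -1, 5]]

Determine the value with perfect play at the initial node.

5

B (Max): max(-8, -3, 7) = 7
C (Max): max(-3, 5, -3) = 5
D (Max): max(-1, 5) = 5
Root (Min): min(7, 5, 5) = 5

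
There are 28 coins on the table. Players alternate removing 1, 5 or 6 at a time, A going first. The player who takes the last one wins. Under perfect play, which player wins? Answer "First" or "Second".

First

Compute winning (W) and losing (L) positions by backward induction:
i:   0  1  2  3  4  5  6  7  8  9 10 11 12 13 14 15 16 17 18 19 20 21 22 23 24 25 26 27 28
     L  W  L  W  L  W  W  W  W  W  W  L  W  L  W  L  W  W  W  W  W  W  L  W  L  W  L  W  W
Position 28 is W, so the first player wins.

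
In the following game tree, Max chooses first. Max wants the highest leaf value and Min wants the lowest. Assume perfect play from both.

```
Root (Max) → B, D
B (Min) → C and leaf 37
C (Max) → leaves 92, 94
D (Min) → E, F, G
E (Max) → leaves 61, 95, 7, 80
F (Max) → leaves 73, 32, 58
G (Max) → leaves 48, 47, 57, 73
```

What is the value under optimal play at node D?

73

E: max(61, 95, 7, 80) = 95
F: max(73, 32, 58) = 73
G: max(48, 47, 57, 73) = 73
D: min(95, 73, 73) = 73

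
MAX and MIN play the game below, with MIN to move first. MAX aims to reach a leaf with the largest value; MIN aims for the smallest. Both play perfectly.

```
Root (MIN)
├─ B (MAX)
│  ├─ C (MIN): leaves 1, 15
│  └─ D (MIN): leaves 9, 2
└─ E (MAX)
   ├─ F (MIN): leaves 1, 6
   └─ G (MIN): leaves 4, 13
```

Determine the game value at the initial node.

C (MIN): min(1, 15) = 1
D (MIN): min(9, 2) = 2
B (MAX): max(1, 2) = 2
F (MIN): min(1, 6) = 1
G (MIN): min(4, 13) = 4
E (MAX): max(1, 4) = 4
Root (MIN): min(2, 4) = 2

2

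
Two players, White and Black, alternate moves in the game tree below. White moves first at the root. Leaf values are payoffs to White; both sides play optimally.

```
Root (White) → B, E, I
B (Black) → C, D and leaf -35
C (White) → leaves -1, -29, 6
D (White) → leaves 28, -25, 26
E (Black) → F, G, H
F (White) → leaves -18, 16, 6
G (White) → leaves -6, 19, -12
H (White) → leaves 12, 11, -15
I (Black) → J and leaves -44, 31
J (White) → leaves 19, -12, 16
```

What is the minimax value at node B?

C: max(-1, -29, 6) = 6
D: max(28, -25, 26) = 28
B: min(6, 28, -35) = -35

-35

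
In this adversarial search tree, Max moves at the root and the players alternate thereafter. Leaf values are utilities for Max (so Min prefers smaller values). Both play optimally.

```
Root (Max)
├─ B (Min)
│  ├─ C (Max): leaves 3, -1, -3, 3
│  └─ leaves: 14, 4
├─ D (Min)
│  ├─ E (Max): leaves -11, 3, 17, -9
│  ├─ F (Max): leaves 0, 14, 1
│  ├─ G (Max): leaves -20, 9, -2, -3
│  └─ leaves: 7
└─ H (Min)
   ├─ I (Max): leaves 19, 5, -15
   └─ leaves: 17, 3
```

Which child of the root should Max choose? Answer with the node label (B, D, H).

C (Max): max(3, -1, -3, 3) = 3
B (Min): min(3, 14, 4) = 3
E (Max): max(-11, 3, 17, -9) = 17
F (Max): max(0, 14, 1) = 14
G (Max): max(-20, 9, -2, -3) = 9
D (Min): min(17, 14, 9, 7) = 7
I (Max): max(19, 5, -15) = 19
H (Min): min(19, 17, 3) = 3
Root (Max): max(3, 7, 3) = 7
Max picks the child with the highest value: D (value 7).

D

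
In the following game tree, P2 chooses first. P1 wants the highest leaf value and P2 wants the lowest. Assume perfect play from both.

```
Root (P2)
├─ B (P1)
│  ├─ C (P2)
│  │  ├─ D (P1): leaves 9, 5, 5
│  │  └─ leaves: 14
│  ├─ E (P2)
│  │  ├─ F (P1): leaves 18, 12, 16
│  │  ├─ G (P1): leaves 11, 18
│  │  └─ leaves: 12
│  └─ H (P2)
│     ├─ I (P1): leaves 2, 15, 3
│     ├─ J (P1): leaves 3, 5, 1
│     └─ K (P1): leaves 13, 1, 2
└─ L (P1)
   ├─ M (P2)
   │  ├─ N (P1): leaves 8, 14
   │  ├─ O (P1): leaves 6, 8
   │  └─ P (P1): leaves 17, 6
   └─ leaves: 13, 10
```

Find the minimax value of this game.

D (P1): max(9, 5, 5) = 9
C (P2): min(9, 14) = 9
F (P1): max(18, 12, 16) = 18
G (P1): max(11, 18) = 18
E (P2): min(18, 18, 12) = 12
I (P1): max(2, 15, 3) = 15
J (P1): max(3, 5, 1) = 5
K (P1): max(13, 1, 2) = 13
H (P2): min(15, 5, 13) = 5
B (P1): max(9, 12, 5) = 12
N (P1): max(8, 14) = 14
O (P1): max(6, 8) = 8
P (P1): max(17, 6) = 17
M (P2): min(14, 8, 17) = 8
L (P1): max(8, 13, 10) = 13
Root (P2): min(12, 13) = 12

12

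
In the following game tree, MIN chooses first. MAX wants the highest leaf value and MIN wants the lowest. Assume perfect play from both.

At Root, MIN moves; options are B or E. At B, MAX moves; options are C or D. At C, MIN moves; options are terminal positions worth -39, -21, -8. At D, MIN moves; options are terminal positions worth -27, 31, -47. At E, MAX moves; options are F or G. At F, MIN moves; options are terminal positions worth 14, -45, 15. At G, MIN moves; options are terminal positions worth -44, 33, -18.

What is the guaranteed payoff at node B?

-39

C: min(-39, -21, -8) = -39
D: min(-27, 31, -47) = -47
B: max(-39, -47) = -39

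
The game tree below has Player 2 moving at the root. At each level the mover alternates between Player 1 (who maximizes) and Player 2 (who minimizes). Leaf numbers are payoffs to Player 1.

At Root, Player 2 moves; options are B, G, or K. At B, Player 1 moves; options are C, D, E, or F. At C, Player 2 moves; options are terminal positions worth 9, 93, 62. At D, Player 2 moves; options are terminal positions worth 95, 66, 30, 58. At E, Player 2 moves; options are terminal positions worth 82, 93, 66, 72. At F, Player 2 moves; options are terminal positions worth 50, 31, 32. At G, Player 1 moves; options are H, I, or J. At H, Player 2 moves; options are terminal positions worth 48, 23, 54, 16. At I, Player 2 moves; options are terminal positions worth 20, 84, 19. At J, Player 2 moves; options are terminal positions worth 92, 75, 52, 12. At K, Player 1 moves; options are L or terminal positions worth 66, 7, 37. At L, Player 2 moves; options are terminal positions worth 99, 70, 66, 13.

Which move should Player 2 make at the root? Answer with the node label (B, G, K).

C (Player 2): min(9, 93, 62) = 9
D (Player 2): min(95, 66, 30, 58) = 30
E (Player 2): min(82, 93, 66, 72) = 66
F (Player 2): min(50, 31, 32) = 31
B (Player 1): max(9, 30, 66, 31) = 66
H (Player 2): min(48, 23, 54, 16) = 16
I (Player 2): min(20, 84, 19) = 19
J (Player 2): min(92, 75, 52, 12) = 12
G (Player 1): max(16, 19, 12) = 19
L (Player 2): min(99, 70, 66, 13) = 13
K (Player 1): max(13, 66, 7, 37) = 66
Root (Player 2): min(66, 19, 66) = 19
Player 2 picks the child with the lowest value: G (value 19).

G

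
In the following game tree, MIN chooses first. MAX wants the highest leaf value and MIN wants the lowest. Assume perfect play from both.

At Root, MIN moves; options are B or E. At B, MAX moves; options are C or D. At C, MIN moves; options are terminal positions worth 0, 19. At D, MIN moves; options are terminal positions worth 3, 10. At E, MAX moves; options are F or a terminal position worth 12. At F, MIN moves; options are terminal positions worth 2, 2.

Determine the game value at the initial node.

3

C (MIN): min(0, 19) = 0
D (MIN): min(3, 10) = 3
B (MAX): max(0, 3) = 3
F (MIN): min(2, 2) = 2
E (MAX): max(2, 12) = 12
Root (MIN): min(3, 12) = 3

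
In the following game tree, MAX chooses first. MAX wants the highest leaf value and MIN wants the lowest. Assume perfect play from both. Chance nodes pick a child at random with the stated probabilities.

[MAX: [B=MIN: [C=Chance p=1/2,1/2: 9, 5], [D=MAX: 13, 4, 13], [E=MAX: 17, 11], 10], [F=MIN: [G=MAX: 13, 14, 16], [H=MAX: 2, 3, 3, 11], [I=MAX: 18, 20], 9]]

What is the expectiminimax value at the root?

9

C (Chance): 1/2·9 + 1/2·5 = 7
D (MAX): max(13, 4, 13) = 13
E (MAX): max(17, 11) = 17
B (MIN): min(7, 13, 17, 10) = 7
G (MAX): max(13, 14, 16) = 16
H (MAX): max(2, 3, 3, 11) = 11
I (MAX): max(18, 20) = 20
F (MIN): min(16, 11, 20, 9) = 9
Root (MAX): max(7, 9) = 9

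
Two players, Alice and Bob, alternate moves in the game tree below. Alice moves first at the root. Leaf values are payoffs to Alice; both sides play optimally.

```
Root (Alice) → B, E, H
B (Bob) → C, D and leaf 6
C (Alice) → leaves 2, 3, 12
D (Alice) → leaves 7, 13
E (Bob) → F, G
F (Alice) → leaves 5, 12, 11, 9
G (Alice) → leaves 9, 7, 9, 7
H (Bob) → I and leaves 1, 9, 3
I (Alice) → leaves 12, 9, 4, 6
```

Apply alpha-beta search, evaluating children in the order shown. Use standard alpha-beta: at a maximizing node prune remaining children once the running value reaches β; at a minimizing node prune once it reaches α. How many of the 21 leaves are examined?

C [α=-∞,β=+∞]: v=12
D [α=-∞,β=12]: v=13
B [α=-∞,β=+∞]: v=6
F [α=6,β=+∞]: v=12
G [α=6,β=12]: v=9
E [α=6,β=+∞]: v=9
I [α=9,β=+∞]: v=12
H [α=9,β=+∞]: v=1 after child 2 ≤ α → α-cutoff, skip 2
Root [α=-∞,β=+∞]: v=9
Leaves evaluated: 19 of 21.

19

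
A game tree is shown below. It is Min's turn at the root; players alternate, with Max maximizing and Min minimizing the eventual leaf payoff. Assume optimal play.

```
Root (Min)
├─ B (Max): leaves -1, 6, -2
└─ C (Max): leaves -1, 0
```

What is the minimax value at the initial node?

0

B (Max): max(-1, 6, -2) = 6
C (Max): max(-1, 0) = 0
Root (Min): min(6, 0) = 0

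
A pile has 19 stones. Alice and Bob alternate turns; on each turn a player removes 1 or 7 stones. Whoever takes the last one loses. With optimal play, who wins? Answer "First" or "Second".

Second

Positions where the player to move wins (W) vs loses (L):
i:   0  1  2  3  4  5  6  7  8  9 10 11 12 13 14 15 16 17 18 19
     W  L  W  L  W  L  W  L  W  L  W  L  W  L  W  L  W  L  W  L
Position 19 is L, so the second player wins.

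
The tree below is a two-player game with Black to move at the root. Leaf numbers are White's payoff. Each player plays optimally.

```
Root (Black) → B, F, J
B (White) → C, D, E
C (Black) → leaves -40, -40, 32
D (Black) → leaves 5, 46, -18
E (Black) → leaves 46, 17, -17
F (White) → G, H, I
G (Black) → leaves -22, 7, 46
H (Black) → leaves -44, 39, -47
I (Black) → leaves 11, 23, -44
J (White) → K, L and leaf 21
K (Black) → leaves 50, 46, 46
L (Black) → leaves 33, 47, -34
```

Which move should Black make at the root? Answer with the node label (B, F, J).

C (Black): min(-40, -40, 32) = -40
D (Black): min(5, 46, -18) = -18
E (Black): min(46, 17, -17) = -17
B (White): max(-40, -18, -17) = -17
G (Black): min(-22, 7, 46) = -22
H (Black): min(-44, 39, -47) = -47
I (Black): min(11, 23, -44) = -44
F (White): max(-22, -47, -44) = -22
K (Black): min(50, 46, 46) = 46
L (Black): min(33, 47, -34) = -34
J (White): max(46, -34, 21) = 46
Root (Black): min(-17, -22, 46) = -22
Black picks the child with the lowest value: F (value -22).

F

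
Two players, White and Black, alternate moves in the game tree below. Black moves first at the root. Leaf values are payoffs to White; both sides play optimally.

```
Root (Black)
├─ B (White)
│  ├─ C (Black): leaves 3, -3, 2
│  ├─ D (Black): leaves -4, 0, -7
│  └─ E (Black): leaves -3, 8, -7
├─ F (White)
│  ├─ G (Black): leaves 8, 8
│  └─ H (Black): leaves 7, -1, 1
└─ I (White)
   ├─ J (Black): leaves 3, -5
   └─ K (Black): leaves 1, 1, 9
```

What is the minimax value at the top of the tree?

C (Black): min(3, -3, 2) = -3
D (Black): min(-4, 0, -7) = -7
E (Black): min(-3, 8, -7) = -7
B (White): max(-3, -7, -7) = -3
G (Black): min(8, 8) = 8
H (Black): min(7, -1, 1) = -1
F (White): max(8, -1) = 8
J (Black): min(3, -5) = -5
K (Black): min(1, 1, 9) = 1
I (White): max(-5, 1) = 1
Root (Black): min(-3, 8, 1) = -3

-3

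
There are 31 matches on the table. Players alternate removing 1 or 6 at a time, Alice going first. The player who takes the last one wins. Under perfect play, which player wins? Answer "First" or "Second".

First

Compute winning (W) and losing (L) positions by backward induction:
i:   0  1  2  3  4  5  6  7  8  9 10 11 12 13 14 15 16 17 18 19 20 21 22 23 24 25 26 27 28 29 30 31
     L  W  L  W  L  W  W  L  W  L  W  L  W  W  L  W  L  W  L  W  W  L  W  L  W  L  W  W  L  W  L  W
Position 31 is W, so the first player wins.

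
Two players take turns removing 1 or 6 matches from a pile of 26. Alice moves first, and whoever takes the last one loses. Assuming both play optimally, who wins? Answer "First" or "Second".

Mark each pile size as W (mover wins) or L (mover loses):
i:   0  1  2  3  4  5  6  7  8  9 10 11 12 13 14 15 16 17 18 19 20 21 22 23 24 25 26
     W  L  W  L  W  L  W  W  L  W  L  W  L  W  W  L  W  L  W  L  W  W  L  W  L  W  L
Position 26 is L, so the second player wins.

Second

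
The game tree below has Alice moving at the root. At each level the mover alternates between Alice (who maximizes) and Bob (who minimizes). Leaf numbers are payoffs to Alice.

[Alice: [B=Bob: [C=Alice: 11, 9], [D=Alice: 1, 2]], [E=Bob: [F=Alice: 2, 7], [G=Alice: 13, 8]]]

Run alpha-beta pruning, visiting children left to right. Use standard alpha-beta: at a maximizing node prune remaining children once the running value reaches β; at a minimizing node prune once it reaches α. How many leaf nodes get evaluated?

7

C [α=-∞,β=+∞]: v=11
D [α=-∞,β=11]: v=2
B [α=-∞,β=+∞]: v=2
F [α=2,β=+∞]: v=7
G [α=2,β=7]: v=13 after child 1 ≥ β → β-cutoff, skip 1
E [α=2,β=+∞]: v=7
Root [α=-∞,β=+∞]: v=7
Leaves evaluated: 7 of 8.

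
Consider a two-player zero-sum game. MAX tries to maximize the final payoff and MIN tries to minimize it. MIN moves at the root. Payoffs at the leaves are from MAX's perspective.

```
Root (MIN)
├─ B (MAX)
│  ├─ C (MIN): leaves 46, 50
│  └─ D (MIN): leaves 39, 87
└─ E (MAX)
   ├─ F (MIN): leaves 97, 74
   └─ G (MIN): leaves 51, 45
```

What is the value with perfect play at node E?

F: min(97, 74) = 74
G: min(51, 45) = 45
E: max(74, 45) = 74

74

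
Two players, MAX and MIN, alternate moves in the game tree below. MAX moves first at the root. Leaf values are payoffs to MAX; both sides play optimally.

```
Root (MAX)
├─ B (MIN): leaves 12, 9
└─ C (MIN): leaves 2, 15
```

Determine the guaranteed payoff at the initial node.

9

B (MIN): min(12, 9) = 9
C (MIN): min(2, 15) = 2
Root (MAX): max(9, 2) = 9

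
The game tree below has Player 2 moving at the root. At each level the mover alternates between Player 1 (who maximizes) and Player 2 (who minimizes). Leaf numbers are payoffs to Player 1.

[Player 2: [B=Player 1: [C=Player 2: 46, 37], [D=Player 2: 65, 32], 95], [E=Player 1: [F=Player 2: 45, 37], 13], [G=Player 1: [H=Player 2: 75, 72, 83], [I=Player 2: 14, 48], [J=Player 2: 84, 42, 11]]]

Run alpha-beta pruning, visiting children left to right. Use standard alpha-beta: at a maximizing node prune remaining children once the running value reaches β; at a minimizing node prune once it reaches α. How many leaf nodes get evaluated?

C [α=-∞,β=+∞]: v=37
D [α=37,β=+∞]: v=32
B [α=-∞,β=+∞]: v=95
F [α=-∞,β=95]: v=37
E [α=-∞,β=95]: v=37
H [α=-∞,β=37]: v=72
G [α=-∞,β=37]: v=72 after child 1 ≥ β → β-cutoff, skip 2
Root [α=-∞,β=+∞]: v=37
Leaves evaluated: 11 of 16.

11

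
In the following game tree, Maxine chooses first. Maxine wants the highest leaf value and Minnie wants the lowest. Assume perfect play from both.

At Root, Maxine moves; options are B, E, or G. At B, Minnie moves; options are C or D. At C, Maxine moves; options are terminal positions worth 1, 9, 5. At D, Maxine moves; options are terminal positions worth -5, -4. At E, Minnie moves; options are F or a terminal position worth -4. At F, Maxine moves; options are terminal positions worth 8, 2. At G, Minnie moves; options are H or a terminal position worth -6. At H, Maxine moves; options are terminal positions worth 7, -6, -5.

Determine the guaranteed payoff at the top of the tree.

C (Maxine): max(1, 9, 5) = 9
D (Maxine): max(-5, -4) = -4
B (Minnie): min(9, -4) = -4
F (Maxine): max(8, 2) = 8
E (Minnie): min(8, -4) = -4
H (Maxine): max(7, -6, -5) = 7
G (Minnie): min(7, -6) = -6
Root (Maxine): max(-4, -4, -6) = -4

-4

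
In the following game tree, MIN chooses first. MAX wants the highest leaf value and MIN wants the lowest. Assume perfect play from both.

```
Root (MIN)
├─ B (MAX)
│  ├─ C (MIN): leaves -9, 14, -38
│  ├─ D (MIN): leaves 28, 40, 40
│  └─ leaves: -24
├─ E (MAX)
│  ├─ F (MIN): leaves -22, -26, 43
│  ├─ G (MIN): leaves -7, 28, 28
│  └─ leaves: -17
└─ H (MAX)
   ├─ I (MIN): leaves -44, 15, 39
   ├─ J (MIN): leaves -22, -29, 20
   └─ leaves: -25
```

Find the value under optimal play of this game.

C (MIN): min(-9, 14, -38) = -38
D (MIN): min(28, 40, 40) = 28
B (MAX): max(-38, 28, -24) = 28
F (MIN): min(-22, -26, 43) = -26
G (MIN): min(-7, 28, 28) = -7
E (MAX): max(-26, -7, -17) = -7
I (MIN): min(-44, 15, 39) = -44
J (MIN): min(-22, -29, 20) = -29
H (MAX): max(-44, -29, -25) = -25
Root (MIN): min(28, -7, -25) = -25

-25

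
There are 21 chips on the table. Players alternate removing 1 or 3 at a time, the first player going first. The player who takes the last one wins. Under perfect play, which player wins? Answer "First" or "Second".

First

W/L table (W = player to move can force a win):
i:   0  1  2  3  4  5  6  7  8  9 10 11 12 13 14 15 16 17 18 19 20 21
     L  W  L  W  L  W  L  W  L  W  L  W  L  W  L  W  L  W  L  W  L  W
Position 21 is W, so the first player wins.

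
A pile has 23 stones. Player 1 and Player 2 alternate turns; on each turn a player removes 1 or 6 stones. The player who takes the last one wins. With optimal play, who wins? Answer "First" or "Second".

Mark each pile size as W (mover wins) or L (mover loses):
i:   0  1  2  3  4  5  6  7  8  9 10 11 12 13 14 15 16 17 18 19 20 21 22 23
     L  W  L  W  L  W  W  L  W  L  W  L  W  W  L  W  L  W  L  W  W  L  W  L
Position 23 is L, so the second player wins.

Second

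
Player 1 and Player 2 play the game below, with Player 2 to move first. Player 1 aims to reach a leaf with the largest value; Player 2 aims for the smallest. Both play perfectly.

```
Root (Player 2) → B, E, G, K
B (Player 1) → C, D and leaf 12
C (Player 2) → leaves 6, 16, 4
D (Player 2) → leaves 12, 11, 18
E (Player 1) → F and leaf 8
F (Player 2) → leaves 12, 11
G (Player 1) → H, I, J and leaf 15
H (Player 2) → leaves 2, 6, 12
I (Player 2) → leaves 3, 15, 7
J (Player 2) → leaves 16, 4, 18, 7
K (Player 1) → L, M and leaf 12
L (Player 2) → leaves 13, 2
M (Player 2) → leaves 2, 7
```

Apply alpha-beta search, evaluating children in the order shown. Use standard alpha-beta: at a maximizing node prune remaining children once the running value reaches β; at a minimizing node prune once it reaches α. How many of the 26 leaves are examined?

25

C [α=-∞,β=+∞]: v=4
D [α=4,β=+∞]: v=11
B [α=-∞,β=+∞]: v=12
F [α=-∞,β=12]: v=11
E [α=-∞,β=12]: v=11
H [α=-∞,β=11]: v=2
I [α=2,β=11]: v=3
J [α=3,β=11]: v=4
G [α=-∞,β=11]: v=15
L [α=-∞,β=11]: v=2
M [α=2,β=11]: v=2 after child 1 ≤ α → α-cutoff, skip 1
K [α=-∞,β=11]: v=12
Root [α=-∞,β=+∞]: v=11
Leaves evaluated: 25 of 26.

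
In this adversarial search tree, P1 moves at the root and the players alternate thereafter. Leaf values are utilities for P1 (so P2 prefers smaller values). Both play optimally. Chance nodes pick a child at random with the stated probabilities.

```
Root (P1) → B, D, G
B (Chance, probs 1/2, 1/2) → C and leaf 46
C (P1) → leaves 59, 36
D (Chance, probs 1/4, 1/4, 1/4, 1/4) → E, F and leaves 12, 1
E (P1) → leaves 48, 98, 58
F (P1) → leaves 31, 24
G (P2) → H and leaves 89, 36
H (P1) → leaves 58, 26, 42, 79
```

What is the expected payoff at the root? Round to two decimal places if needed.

C (P1): max(59, 36) = 59
B (Chance): 1/2·59 + 1/2·46 = 52.5
E (P1): max(48, 98, 58) = 98
F (P1): max(31, 24) = 31
D (Chance): 1/4·98 + 1/4·31 + 1/4·12 + 1/4·1 = 35.5
H (P1): max(58, 26, 42, 79) = 79
G (P2): min(79, 89, 36) = 36
Root (P1): max(52.5, 35.5, 36) = 52.5

52.5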